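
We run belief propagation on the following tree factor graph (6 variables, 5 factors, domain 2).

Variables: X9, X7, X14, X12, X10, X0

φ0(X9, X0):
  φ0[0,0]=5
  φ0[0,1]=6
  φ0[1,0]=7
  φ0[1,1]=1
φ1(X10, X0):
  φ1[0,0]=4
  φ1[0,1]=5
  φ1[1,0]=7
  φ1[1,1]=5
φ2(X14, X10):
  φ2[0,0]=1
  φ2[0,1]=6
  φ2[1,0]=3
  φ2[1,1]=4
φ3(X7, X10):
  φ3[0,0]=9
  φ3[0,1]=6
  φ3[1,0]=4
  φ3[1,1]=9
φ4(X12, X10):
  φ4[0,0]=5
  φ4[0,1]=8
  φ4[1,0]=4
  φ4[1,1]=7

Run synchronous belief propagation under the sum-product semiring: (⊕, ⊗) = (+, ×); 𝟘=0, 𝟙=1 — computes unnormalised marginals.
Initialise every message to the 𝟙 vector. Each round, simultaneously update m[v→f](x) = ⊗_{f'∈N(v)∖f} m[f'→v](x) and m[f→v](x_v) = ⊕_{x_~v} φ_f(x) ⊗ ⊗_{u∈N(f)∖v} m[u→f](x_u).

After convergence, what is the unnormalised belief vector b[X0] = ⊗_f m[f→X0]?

b[X0] = [211464, 95130]

init: all messages = 𝟙 over 2 values
r1 m[φ0→X9] = [11, 8]
r1 m[φ0→X0] = [12, 7]
r1 m[φ1→X10] = [9, 12]
r1 m[φ1→X0] = [11, 10]
r1 m[φ2→X14] = [7, 7]
r1 m[φ2→X10] = [4, 10]
r1 m[φ3→X7] = [15, 13]
r1 m[φ3→X10] = [13, 15]
r1 m[φ4→X12] = [13, 11]
r1 m[φ4→X10] = [9, 15]
r1 m[X9→φ0] = [1, 1]
r1 m[X7→φ3] = [1, 1]
r1 m[X14→φ2] = [1, 1]
r1 m[X12→φ4] = [1, 1]
r1 m[X10→φ1] = [1, 1]
r1 m[X10→φ2] = [1, 1]
r1 m[X10→φ3] = [1, 1]
r1 m[X10→φ4] = [1, 1]
r1 m[X0→φ0] = [1, 1]
r1 m[X0→φ1] = [1, 1]
r2 m[φ0→X9] = [11, 8]
r2 m[φ0→X0] = [12, 7]
r2 m[φ1→X10] = [9, 12]
r2 m[φ1→X0] = [11, 10]
r2 m[φ2→X14] = [7, 7]
r2 m[φ2→X10] = [4, 10]
r2 m[φ3→X7] = [15, 13]
r2 m[φ3→X10] = [13, 15]
r2 m[φ4→X12] = [13, 11]
r2 m[φ4→X10] = [9, 15]
r2 m[X9→φ0] = [1, 1]
r2 m[X7→φ3] = [1, 1]
r2 m[X14→φ2] = [1, 1]
r2 m[X12→φ4] = [1, 1]
r2 m[X10→φ1] = [468, 2250]
r2 m[X10→φ2] = [1053, 2700]
r2 m[X10→φ3] = [324, 1800]
r2 m[X10→φ4] = [468, 1800]
r2 m[X0→φ0] = [11, 10]
r2 m[X0→φ1] = [12, 7]
r3 m[φ0→X9] = [115, 87]
r3 m[φ0→X0] = [12, 7]
r3 m[φ1→X10] = [83, 119]
r3 m[φ1→X0] = [17622, 13590]
r3 m[φ2→X14] = [17253, 13959]
r3 m[φ2→X10] = [4, 10]
r3 m[φ3→X7] = [13716, 17496]
r3 m[φ3→X10] = [13, 15]
r3 m[φ4→X12] = [16740, 14472]
r3 m[φ4→X10] = [9, 15]
r3 m[X9→φ0] = [1, 1]
r3 m[X7→φ3] = [1, 1]
r3 m[X14→φ2] = [1, 1]
r3 m[X12→φ4] = [1, 1]
r3 m[X10→φ1] = [468, 2250]
r3 m[X10→φ2] = [1053, 2700]
r3 m[X10→φ3] = [324, 1800]
r3 m[X10→φ4] = [468, 1800]
r3 m[X0→φ0] = [11, 10]
r3 m[X0→φ1] = [12, 7]
r4 m[φ0→X9] = [115, 87]
r4 m[φ0→X0] = [12, 7]
r4 m[φ1→X10] = [83, 119]
r4 m[φ1→X0] = [17622, 13590]
r4 m[φ2→X14] = [17253, 13959]
r4 m[φ2→X10] = [4, 10]
r4 m[φ3→X7] = [13716, 17496]
r4 m[φ3→X10] = [13, 15]
r4 m[φ4→X12] = [16740, 14472]
r4 m[φ4→X10] = [9, 15]
r4 m[X9→φ0] = [1, 1]
r4 m[X7→φ3] = [1, 1]
r4 m[X14→φ2] = [1, 1]
r4 m[X12→φ4] = [1, 1]
r4 m[X10→φ1] = [468, 2250]
r4 m[X10→φ2] = [9711, 26775]
r4 m[X10→φ3] = [2988, 17850]
r4 m[X10→φ4] = [4316, 17850]
r4 m[X0→φ0] = [17622, 13590]
r4 m[X0→φ1] = [12, 7]
r5 m[φ0→X9] = [169650, 136944]
r5 m[φ0→X0] = [12, 7]
r5 m[φ1→X10] = [83, 119]
r5 m[φ1→X0] = [17622, 13590]
r5 m[φ2→X14] = [170361, 136233]
r5 m[φ2→X10] = [4, 10]
r5 m[φ3→X7] = [133992, 172602]
r5 m[φ3→X10] = [13, 15]
r5 m[φ4→X12] = [164380, 142214]
r5 m[φ4→X10] = [9, 15]
r5 m[X9→φ0] = [1, 1]
r5 m[X7→φ3] = [1, 1]
r5 m[X14→φ2] = [1, 1]
r5 m[X12→φ4] = [1, 1]
r5 m[X10→φ1] = [468, 2250]
r5 m[X10→φ2] = [9711, 26775]
r5 m[X10→φ3] = [2988, 17850]
r5 m[X10→φ4] = [4316, 17850]
r5 m[X0→φ0] = [17622, 13590]
r5 m[X0→φ1] = [12, 7]
r6 m[φ0→X9] = [169650, 136944]
r6 m[φ0→X0] = [12, 7]
r6 m[φ1→X10] = [83, 119]
r6 m[φ1→X0] = [17622, 13590]
r6 m[φ2→X14] = [170361, 136233]
r6 m[φ2→X10] = [4, 10]
r6 m[φ3→X7] = [133992, 172602]
r6 m[φ3→X10] = [13, 15]
r6 m[φ4→X12] = [164380, 142214]
r6 m[φ4→X10] = [9, 15]
r6 m[X9→φ0] = [1, 1]
r6 m[X7→φ3] = [1, 1]
r6 m[X14→φ2] = [1, 1]
r6 m[X12→φ4] = [1, 1]
r6 m[X10→φ1] = [468, 2250]
r6 m[X10→φ2] = [9711, 26775]
r6 m[X10→φ3] = [2988, 17850]
r6 m[X10→φ4] = [4316, 17850]
r6 m[X0→φ0] = [17622, 13590]
r6 m[X0→φ1] = [12, 7]
fixed point reached at round 6
b[X0] = ⊗ incoming = [211464, 95130]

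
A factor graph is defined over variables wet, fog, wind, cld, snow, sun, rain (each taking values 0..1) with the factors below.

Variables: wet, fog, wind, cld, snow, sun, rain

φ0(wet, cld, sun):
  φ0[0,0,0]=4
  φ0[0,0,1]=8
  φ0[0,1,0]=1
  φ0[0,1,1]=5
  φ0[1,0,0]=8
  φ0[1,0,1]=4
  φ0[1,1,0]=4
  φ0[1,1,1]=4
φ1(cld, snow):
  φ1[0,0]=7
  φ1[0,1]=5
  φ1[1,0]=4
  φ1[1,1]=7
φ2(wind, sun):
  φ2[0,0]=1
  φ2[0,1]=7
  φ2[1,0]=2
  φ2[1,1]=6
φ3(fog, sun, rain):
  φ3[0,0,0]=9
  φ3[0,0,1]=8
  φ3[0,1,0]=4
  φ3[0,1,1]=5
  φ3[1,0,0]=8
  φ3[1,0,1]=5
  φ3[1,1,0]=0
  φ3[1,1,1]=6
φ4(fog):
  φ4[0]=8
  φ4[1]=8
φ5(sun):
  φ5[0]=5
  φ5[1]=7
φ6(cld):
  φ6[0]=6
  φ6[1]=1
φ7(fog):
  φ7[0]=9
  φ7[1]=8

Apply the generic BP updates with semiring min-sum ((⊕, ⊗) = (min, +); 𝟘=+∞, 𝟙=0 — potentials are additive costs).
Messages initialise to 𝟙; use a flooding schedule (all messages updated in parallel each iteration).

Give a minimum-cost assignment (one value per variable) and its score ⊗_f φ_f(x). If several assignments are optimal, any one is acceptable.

assignment: (wet=0, fog=1, wind=0, cld=1, snow=0, sun=0, rain=1); score = 33

init: all messages = 𝟙 over 2 values
r1 m[φ0→wet] = [1, 4]
r1 m[φ0→cld] = [4, 1]
r1 m[φ0→sun] = [1, 4]
r1 m[φ1→cld] = [5, 4]
r1 m[φ1→snow] = [4, 5]
r1 m[φ2→wind] = [1, 2]
r1 m[φ2→sun] = [1, 6]
r1 m[φ3→fog] = [4, 0]
r1 m[φ3→sun] = [5, 0]
r1 m[φ3→rain] = [0, 5]
r1 m[φ4→fog] = [8, 8]
r1 m[φ5→sun] = [5, 7]
r1 m[φ6→cld] = [6, 1]
r1 m[φ7→fog] = [9, 8]
r1 m[wet→φ0] = [0, 0]
r1 m[fog→φ3] = [0, 0]
r1 m[fog→φ4] = [0, 0]
r1 m[fog→φ7] = [0, 0]
r1 m[wind→φ2] = [0, 0]
r1 m[cld→φ0] = [0, 0]
r1 m[cld→φ1] = [0, 0]
r1 m[cld→φ6] = [0, 0]
r1 m[snow→φ1] = [0, 0]
r1 m[sun→φ0] = [0, 0]
r1 m[sun→φ2] = [0, 0]
r1 m[sun→φ3] = [0, 0]
r1 m[sun→φ5] = [0, 0]
r1 m[rain→φ3] = [0, 0]
r2 m[φ0→wet] = [1, 4]
r2 m[φ0→cld] = [4, 1]
r2 m[φ0→sun] = [1, 4]
r2 m[φ1→cld] = [5, 4]
r2 m[φ1→snow] = [4, 5]
r2 m[φ2→wind] = [1, 2]
r2 m[φ2→sun] = [1, 6]
r2 m[φ3→fog] = [4, 0]
r2 m[φ3→sun] = [5, 0]
r2 m[φ3→rain] = [0, 5]
r2 m[φ4→fog] = [8, 8]
r2 m[φ5→sun] = [5, 7]
r2 m[φ6→cld] = [6, 1]
r2 m[φ7→fog] = [9, 8]
r2 m[wet→φ0] = [0, 0]
r2 m[fog→φ3] = [17, 16]
r2 m[fog→φ4] = [13, 8]
r2 m[fog→φ7] = [12, 8]
r2 m[wind→φ2] = [0, 0]
r2 m[cld→φ0] = [11, 5]
r2 m[cld→φ1] = [10, 2]
r2 m[cld→φ6] = [9, 5]
r2 m[snow→φ1] = [0, 0]
r2 m[sun→φ0] = [11, 13]
r2 m[sun→φ2] = [11, 11]
r2 m[sun→φ3] = [7, 17]
r2 m[sun→φ5] = [7, 10]
r2 m[rain→φ3] = [0, 0]
r3 m[φ0→wet] = [17, 20]
r3 m[φ0→cld] = [15, 12]
r3 m[φ0→sun] = [6, 9]
r3 m[φ1→cld] = [5, 4]
r3 m[φ1→snow] = [6, 9]
r3 m[φ2→wind] = [12, 13]
r3 m[φ2→sun] = [1, 6]
r3 m[φ3→fog] = [15, 12]
r3 m[φ3→sun] = [21, 16]
r3 m[φ3→rain] = [31, 28]
r3 m[φ4→fog] = [8, 8]
r3 m[φ5→sun] = [5, 7]
r3 m[φ6→cld] = [6, 1]
r3 m[φ7→fog] = [9, 8]
r3 m[wet→φ0] = [0, 0]
r3 m[fog→φ3] = [17, 16]
r3 m[fog→φ4] = [13, 8]
r3 m[fog→φ7] = [12, 8]
r3 m[wind→φ2] = [0, 0]
r3 m[cld→φ0] = [11, 5]
r3 m[cld→φ1] = [10, 2]
r3 m[cld→φ6] = [9, 5]
r3 m[snow→φ1] = [0, 0]
r3 m[sun→φ0] = [11, 13]
r3 m[sun→φ2] = [11, 11]
r3 m[sun→φ3] = [7, 17]
r3 m[sun→φ5] = [7, 10]
r3 m[rain→φ3] = [0, 0]
r4 m[φ0→wet] = [17, 20]
r4 m[φ0→cld] = [15, 12]
r4 m[φ0→sun] = [6, 9]
r4 m[φ1→cld] = [5, 4]
r4 m[φ1→snow] = [6, 9]
r4 m[φ2→wind] = [12, 13]
r4 m[φ2→sun] = [1, 6]
r4 m[φ3→fog] = [15, 12]
r4 m[φ3→sun] = [21, 16]
r4 m[φ3→rain] = [31, 28]
r4 m[φ4→fog] = [8, 8]
r4 m[φ5→sun] = [5, 7]
r4 m[φ6→cld] = [6, 1]
r4 m[φ7→fog] = [9, 8]
r4 m[wet→φ0] = [0, 0]
r4 m[fog→φ3] = [17, 16]
r4 m[fog→φ4] = [24, 20]
r4 m[fog→φ7] = [23, 20]
r4 m[wind→φ2] = [0, 0]
r4 m[cld→φ0] = [11, 5]
r4 m[cld→φ1] = [21, 13]
r4 m[cld→φ6] = [20, 16]
r4 m[snow→φ1] = [0, 0]
r4 m[sun→φ0] = [27, 29]
r4 m[sun→φ2] = [32, 32]
r4 m[sun→φ3] = [12, 22]
r4 m[sun→φ5] = [28, 31]
r4 m[rain→φ3] = [0, 0]
r5 m[φ0→wet] = [33, 36]
r5 m[φ0→cld] = [31, 28]
r5 m[φ0→sun] = [6, 9]
r5 m[φ1→cld] = [5, 4]
r5 m[φ1→snow] = [17, 20]
r5 m[φ2→wind] = [33, 34]
r5 m[φ2→sun] = [1, 6]
r5 m[φ3→fog] = [20, 17]
r5 m[φ3→sun] = [21, 16]
r5 m[φ3→rain] = [36, 33]
r5 m[φ4→fog] = [8, 8]
r5 m[φ5→sun] = [5, 7]
r5 m[φ6→cld] = [6, 1]
r5 m[φ7→fog] = [9, 8]
r5 m[wet→φ0] = [0, 0]
r5 m[fog→φ3] = [17, 16]
r5 m[fog→φ4] = [24, 20]
r5 m[fog→φ7] = [23, 20]
r5 m[wind→φ2] = [0, 0]
r5 m[cld→φ0] = [11, 5]
r5 m[cld→φ1] = [21, 13]
r5 m[cld→φ6] = [20, 16]
r5 m[snow→φ1] = [0, 0]
r5 m[sun→φ0] = [27, 29]
r5 m[sun→φ2] = [32, 32]
r5 m[sun→φ3] = [12, 22]
r5 m[sun→φ5] = [28, 31]
r5 m[rain→φ3] = [0, 0]
r6 m[φ0→wet] = [33, 36]
r6 m[φ0→cld] = [31, 28]
r6 m[φ0→sun] = [6, 9]
r6 m[φ1→cld] = [5, 4]
r6 m[φ1→snow] = [17, 20]
r6 m[φ2→wind] = [33, 34]
r6 m[φ2→sun] = [1, 6]
r6 m[φ3→fog] = [20, 17]
r6 m[φ3→sun] = [21, 16]
r6 m[φ3→rain] = [36, 33]
r6 m[φ4→fog] = [8, 8]
r6 m[φ5→sun] = [5, 7]
r6 m[φ6→cld] = [6, 1]
r6 m[φ7→fog] = [9, 8]
r6 m[wet→φ0] = [0, 0]
r6 m[fog→φ3] = [17, 16]
r6 m[fog→φ4] = [29, 25]
r6 m[fog→φ7] = [28, 25]
r6 m[wind→φ2] = [0, 0]
r6 m[cld→φ0] = [11, 5]
r6 m[cld→φ1] = [37, 29]
r6 m[cld→φ6] = [36, 32]
r6 m[snow→φ1] = [0, 0]
r6 m[sun→φ0] = [27, 29]
r6 m[sun→φ2] = [32, 32]
r6 m[sun→φ3] = [12, 22]
r6 m[sun→φ5] = [28, 31]
r6 m[rain→φ3] = [0, 0]
r7 m[φ0→wet] = [33, 36]
r7 m[φ0→cld] = [31, 28]
r7 m[φ0→sun] = [6, 9]
r7 m[φ1→cld] = [5, 4]
r7 m[φ1→snow] = [33, 36]
r7 m[φ2→wind] = [33, 34]
r7 m[φ2→sun] = [1, 6]
r7 m[φ3→fog] = [20, 17]
r7 m[φ3→sun] = [21, 16]
r7 m[φ3→rain] = [36, 33]
r7 m[φ4→fog] = [8, 8]
r7 m[φ5→sun] = [5, 7]
r7 m[φ6→cld] = [6, 1]
r7 m[φ7→fog] = [9, 8]
r7 m[wet→φ0] = [0, 0]
r7 m[fog→φ3] = [17, 16]
r7 m[fog→φ4] = [29, 25]
r7 m[fog→φ7] = [28, 25]
r7 m[wind→φ2] = [0, 0]
r7 m[cld→φ0] = [11, 5]
r7 m[cld→φ1] = [37, 29]
r7 m[cld→φ6] = [36, 32]
r7 m[snow→φ1] = [0, 0]
r7 m[sun→φ0] = [27, 29]
r7 m[sun→φ2] = [32, 32]
r7 m[sun→φ3] = [12, 22]
r7 m[sun→φ5] = [28, 31]
r7 m[rain→φ3] = [0, 0]
r8 m[φ0→wet] = [33, 36]
r8 m[φ0→cld] = [31, 28]
r8 m[φ0→sun] = [6, 9]
r8 m[φ1→cld] = [5, 4]
r8 m[φ1→snow] = [33, 36]
r8 m[φ2→wind] = [33, 34]
r8 m[φ2→sun] = [1, 6]
r8 m[φ3→fog] = [20, 17]
r8 m[φ3→sun] = [21, 16]
r8 m[φ3→rain] = [36, 33]
r8 m[φ4→fog] = [8, 8]
r8 m[φ5→sun] = [5, 7]
r8 m[φ6→cld] = [6, 1]
r8 m[φ7→fog] = [9, 8]
r8 m[wet→φ0] = [0, 0]
r8 m[fog→φ3] = [17, 16]
r8 m[fog→φ4] = [29, 25]
r8 m[fog→φ7] = [28, 25]
r8 m[wind→φ2] = [0, 0]
r8 m[cld→φ0] = [11, 5]
r8 m[cld→φ1] = [37, 29]
r8 m[cld→φ6] = [36, 32]
r8 m[snow→φ1] = [0, 0]
r8 m[sun→φ0] = [27, 29]
r8 m[sun→φ2] = [32, 32]
r8 m[sun→φ3] = [12, 22]
r8 m[sun→φ5] = [28, 31]
r8 m[rain→φ3] = [0, 0]
fixed point reached at round 8
traceback from wet: (wet=0, fog=1, wind=0, cld=1, snow=0, sun=0, rain=1), score=33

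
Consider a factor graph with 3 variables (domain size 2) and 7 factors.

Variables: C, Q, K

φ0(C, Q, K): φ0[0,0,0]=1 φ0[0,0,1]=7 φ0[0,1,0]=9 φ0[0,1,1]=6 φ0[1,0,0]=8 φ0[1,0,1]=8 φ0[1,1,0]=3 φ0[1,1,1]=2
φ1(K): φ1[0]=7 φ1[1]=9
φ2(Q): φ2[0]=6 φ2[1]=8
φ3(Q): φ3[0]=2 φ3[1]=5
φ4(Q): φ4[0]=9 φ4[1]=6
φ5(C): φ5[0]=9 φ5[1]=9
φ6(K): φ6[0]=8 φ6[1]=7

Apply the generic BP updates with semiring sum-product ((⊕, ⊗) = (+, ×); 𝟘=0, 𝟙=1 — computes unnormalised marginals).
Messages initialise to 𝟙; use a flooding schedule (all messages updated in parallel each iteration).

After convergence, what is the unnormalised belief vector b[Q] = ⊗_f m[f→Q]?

init: all messages = 𝟙 over 2 values
r1 m[φ0→C] = [23, 21]
r1 m[φ0→Q] = [24, 20]
r1 m[φ0→K] = [21, 23]
r1 m[φ1→K] = [7, 9]
r1 m[φ2→Q] = [6, 8]
r1 m[φ3→Q] = [2, 5]
r1 m[φ4→Q] = [9, 6]
r1 m[φ5→C] = [9, 9]
r1 m[φ6→K] = [8, 7]
r1 m[C→φ0] = [1, 1]
r1 m[C→φ5] = [1, 1]
r1 m[Q→φ0] = [1, 1]
r1 m[Q→φ2] = [1, 1]
r1 m[Q→φ3] = [1, 1]
r1 m[Q→φ4] = [1, 1]
r1 m[K→φ0] = [1, 1]
r1 m[K→φ1] = [1, 1]
r1 m[K→φ6] = [1, 1]
r2 m[φ0→C] = [23, 21]
r2 m[φ0→Q] = [24, 20]
r2 m[φ0→K] = [21, 23]
r2 m[φ1→K] = [7, 9]
r2 m[φ2→Q] = [6, 8]
r2 m[φ3→Q] = [2, 5]
r2 m[φ4→Q] = [9, 6]
r2 m[φ5→C] = [9, 9]
r2 m[φ6→K] = [8, 7]
r2 m[C→φ0] = [9, 9]
r2 m[C→φ5] = [23, 21]
r2 m[Q→φ0] = [108, 240]
r2 m[Q→φ2] = [432, 600]
r2 m[Q→φ3] = [1296, 960]
r2 m[Q→φ4] = [288, 800]
r2 m[K→φ0] = [56, 63]
r2 m[K→φ1] = [168, 161]
r2 m[K→φ6] = [147, 207]
r3 m[φ0→C] = [265356, 173376]
r3 m[φ0→Q] = [13041, 10584]
r3 m[φ0→K] = [34668, 31860]
r3 m[φ1→K] = [7, 9]
r3 m[φ2→Q] = [6, 8]
r3 m[φ3→Q] = [2, 5]
r3 m[φ4→Q] = [9, 6]
r3 m[φ5→C] = [9, 9]
r3 m[φ6→K] = [8, 7]
r3 m[C→φ0] = [9, 9]
r3 m[C→φ5] = [23, 21]
r3 m[Q→φ0] = [108, 240]
r3 m[Q→φ2] = [432, 600]
r3 m[Q→φ3] = [1296, 960]
r3 m[Q→φ4] = [288, 800]
r3 m[K→φ0] = [56, 63]
r3 m[K→φ1] = [168, 161]
r3 m[K→φ6] = [147, 207]
r4 m[φ0→C] = [265356, 173376]
r4 m[φ0→Q] = [13041, 10584]
r4 m[φ0→K] = [34668, 31860]
r4 m[φ1→K] = [7, 9]
r4 m[φ2→Q] = [6, 8]
r4 m[φ3→Q] = [2, 5]
r4 m[φ4→Q] = [9, 6]
r4 m[φ5→C] = [9, 9]
r4 m[φ6→K] = [8, 7]
r4 m[C→φ0] = [9, 9]
r4 m[C→φ5] = [265356, 173376]
r4 m[Q→φ0] = [108, 240]
r4 m[Q→φ2] = [234738, 317520]
r4 m[Q→φ3] = [704214, 508032]
r4 m[Q→φ4] = [156492, 423360]
r4 m[K→φ0] = [56, 63]
r4 m[K→φ1] = [277344, 223020]
r4 m[K→φ6] = [242676, 286740]
r5 m[φ0→C] = [265356, 173376]
r5 m[φ0→Q] = [13041, 10584]
r5 m[φ0→K] = [34668, 31860]
r5 m[φ1→K] = [7, 9]
r5 m[φ2→Q] = [6, 8]
r5 m[φ3→Q] = [2, 5]
r5 m[φ4→Q] = [9, 6]
r5 m[φ5→C] = [9, 9]
r5 m[φ6→K] = [8, 7]
r5 m[C→φ0] = [9, 9]
r5 m[C→φ5] = [265356, 173376]
r5 m[Q→φ0] = [108, 240]
r5 m[Q→φ2] = [234738, 317520]
r5 m[Q→φ3] = [704214, 508032]
r5 m[Q→φ4] = [156492, 423360]
r5 m[K→φ0] = [56, 63]
r5 m[K→φ1] = [277344, 223020]
r5 m[K→φ6] = [242676, 286740]
fixed point reached at round 5
b[Q] = ⊗ incoming = [1408428, 2540160]

b[Q] = [1408428, 2540160]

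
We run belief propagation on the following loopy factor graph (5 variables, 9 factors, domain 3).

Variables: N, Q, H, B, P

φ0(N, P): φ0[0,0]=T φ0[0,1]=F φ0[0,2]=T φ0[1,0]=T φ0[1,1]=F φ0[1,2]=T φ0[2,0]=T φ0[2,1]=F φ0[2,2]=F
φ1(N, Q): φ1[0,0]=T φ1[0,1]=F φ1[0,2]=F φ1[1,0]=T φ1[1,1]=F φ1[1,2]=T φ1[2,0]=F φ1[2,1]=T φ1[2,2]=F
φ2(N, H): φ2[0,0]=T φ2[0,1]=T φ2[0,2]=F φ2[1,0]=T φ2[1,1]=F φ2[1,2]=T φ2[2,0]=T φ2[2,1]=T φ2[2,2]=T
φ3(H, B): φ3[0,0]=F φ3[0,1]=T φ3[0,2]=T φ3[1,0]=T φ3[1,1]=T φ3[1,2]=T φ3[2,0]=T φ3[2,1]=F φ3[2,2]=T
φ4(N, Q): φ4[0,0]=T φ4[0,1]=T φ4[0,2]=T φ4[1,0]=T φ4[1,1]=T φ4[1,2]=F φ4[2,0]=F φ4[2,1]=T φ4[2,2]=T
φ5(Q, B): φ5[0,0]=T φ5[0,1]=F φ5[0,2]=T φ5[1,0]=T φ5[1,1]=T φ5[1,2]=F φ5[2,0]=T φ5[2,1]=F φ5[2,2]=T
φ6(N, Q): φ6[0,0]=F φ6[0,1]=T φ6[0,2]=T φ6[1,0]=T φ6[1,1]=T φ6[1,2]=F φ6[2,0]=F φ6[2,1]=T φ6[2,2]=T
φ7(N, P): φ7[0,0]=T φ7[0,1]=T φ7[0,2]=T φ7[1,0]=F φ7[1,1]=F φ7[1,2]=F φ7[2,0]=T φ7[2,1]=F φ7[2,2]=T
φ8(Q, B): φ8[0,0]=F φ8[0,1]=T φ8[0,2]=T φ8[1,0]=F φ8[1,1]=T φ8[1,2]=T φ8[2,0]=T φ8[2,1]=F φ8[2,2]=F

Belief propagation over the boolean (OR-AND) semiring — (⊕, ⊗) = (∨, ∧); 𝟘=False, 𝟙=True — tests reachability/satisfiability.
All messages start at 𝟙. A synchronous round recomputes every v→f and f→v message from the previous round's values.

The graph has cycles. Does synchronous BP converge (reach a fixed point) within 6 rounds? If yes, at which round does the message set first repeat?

init: all messages = 𝟙 over 3 values
r1 m[φ0→N] = [T, T, T]
r1 m[φ0→P] = [T, F, T]
r1 m[φ1→N] = [T, T, T]
r1 m[φ1→Q] = [T, T, T]
r1 m[φ2→N] = [T, T, T]
r1 m[φ2→H] = [T, T, T]
r1 m[φ3→H] = [T, T, T]
r1 m[φ3→B] = [T, T, T]
r1 m[φ4→N] = [T, T, T]
r1 m[φ4→Q] = [T, T, T]
r1 m[φ5→Q] = [T, T, T]
r1 m[φ5→B] = [T, T, T]
r1 m[φ6→N] = [T, T, T]
r1 m[φ6→Q] = [T, T, T]
r1 m[φ7→N] = [T, F, T]
r1 m[φ7→P] = [T, T, T]
r1 m[φ8→Q] = [T, T, T]
r1 m[φ8→B] = [T, T, T]
r1 m[N→φ0] = [T, T, T]
r1 m[N→φ1] = [T, T, T]
r1 m[N→φ2] = [T, T, T]
r1 m[N→φ4] = [T, T, T]
r1 m[N→φ6] = [T, T, T]
r1 m[N→φ7] = [T, T, T]
r1 m[Q→φ1] = [T, T, T]
r1 m[Q→φ4] = [T, T, T]
r1 m[Q→φ5] = [T, T, T]
r1 m[Q→φ6] = [T, T, T]
r1 m[Q→φ8] = [T, T, T]
r1 m[H→φ2] = [T, T, T]
r1 m[H→φ3] = [T, T, T]
r1 m[B→φ3] = [T, T, T]
r1 m[B→φ5] = [T, T, T]
r1 m[B→φ8] = [T, T, T]
r1 m[P→φ0] = [T, T, T]
r1 m[P→φ7] = [T, T, T]
r2 m[φ0→N] = [T, T, T]
r2 m[φ0→P] = [T, F, T]
r2 m[φ1→N] = [T, T, T]
r2 m[φ1→Q] = [T, T, T]
r2 m[φ2→N] = [T, T, T]
r2 m[φ2→H] = [T, T, T]
r2 m[φ3→H] = [T, T, T]
r2 m[φ3→B] = [T, T, T]
r2 m[φ4→N] = [T, T, T]
r2 m[φ4→Q] = [T, T, T]
r2 m[φ5→Q] = [T, T, T]
r2 m[φ5→B] = [T, T, T]
r2 m[φ6→N] = [T, T, T]
r2 m[φ6→Q] = [T, T, T]
r2 m[φ7→N] = [T, F, T]
r2 m[φ7→P] = [T, T, T]
r2 m[φ8→Q] = [T, T, T]
r2 m[φ8→B] = [T, T, T]
r2 m[N→φ0] = [T, F, T]
r2 m[N→φ1] = [T, F, T]
r2 m[N→φ2] = [T, F, T]
r2 m[N→φ4] = [T, F, T]
r2 m[N→φ6] = [T, F, T]
r2 m[N→φ7] = [T, T, T]
r2 m[Q→φ1] = [T, T, T]
r2 m[Q→φ4] = [T, T, T]
r2 m[Q→φ5] = [T, T, T]
r2 m[Q→φ6] = [T, T, T]
r2 m[Q→φ8] = [T, T, T]
r2 m[H→φ2] = [T, T, T]
r2 m[H→φ3] = [T, T, T]
r2 m[B→φ3] = [T, T, T]
r2 m[B→φ5] = [T, T, T]
r2 m[B→φ8] = [T, T, T]
r2 m[P→φ0] = [T, T, T]
r2 m[P→φ7] = [T, F, T]
r3 m[φ0→N] = [T, T, T]
r3 m[φ0→P] = [T, F, T]
r3 m[φ1→N] = [T, T, T]
r3 m[φ1→Q] = [T, T, F]
r3 m[φ2→N] = [T, T, T]
r3 m[φ2→H] = [T, T, T]
r3 m[φ3→H] = [T, T, T]
r3 m[φ3→B] = [T, T, T]
r3 m[φ4→N] = [T, T, T]
r3 m[φ4→Q] = [T, T, T]
r3 m[φ5→Q] = [T, T, T]
r3 m[φ5→B] = [T, T, T]
r3 m[φ6→N] = [T, T, T]
r3 m[φ6→Q] = [F, T, T]
r3 m[φ7→N] = [T, F, T]
r3 m[φ7→P] = [T, T, T]
r3 m[φ8→Q] = [T, T, T]
r3 m[φ8→B] = [T, T, T]
r3 m[N→φ0] = [T, F, T]
r3 m[N→φ1] = [T, F, T]
r3 m[N→φ2] = [T, F, T]
r3 m[N→φ4] = [T, F, T]
r3 m[N→φ6] = [T, F, T]
r3 m[N→φ7] = [T, T, T]
r3 m[Q→φ1] = [T, T, T]
r3 m[Q→φ4] = [T, T, T]
r3 m[Q→φ5] = [T, T, T]
r3 m[Q→φ6] = [T, T, T]
r3 m[Q→φ8] = [T, T, T]
r3 m[H→φ2] = [T, T, T]
r3 m[H→φ3] = [T, T, T]
r3 m[B→φ3] = [T, T, T]
r3 m[B→φ5] = [T, T, T]
r3 m[B→φ8] = [T, T, T]
r3 m[P→φ0] = [T, T, T]
r3 m[P→φ7] = [T, F, T]
r4 m[φ0→N] = [T, T, T]
r4 m[φ0→P] = [T, F, T]
r4 m[φ1→N] = [T, T, T]
r4 m[φ1→Q] = [T, T, F]
r4 m[φ2→N] = [T, T, T]
r4 m[φ2→H] = [T, T, T]
r4 m[φ3→H] = [T, T, T]
r4 m[φ3→B] = [T, T, T]
r4 m[φ4→N] = [T, T, T]
r4 m[φ4→Q] = [T, T, T]
r4 m[φ5→Q] = [T, T, T]
r4 m[φ5→B] = [T, T, T]
r4 m[φ6→N] = [T, T, T]
r4 m[φ6→Q] = [F, T, T]
r4 m[φ7→N] = [T, F, T]
r4 m[φ7→P] = [T, T, T]
r4 m[φ8→Q] = [T, T, T]
r4 m[φ8→B] = [T, T, T]
r4 m[N→φ0] = [T, F, T]
r4 m[N→φ1] = [T, F, T]
r4 m[N→φ2] = [T, F, T]
r4 m[N→φ4] = [T, F, T]
r4 m[N→φ6] = [T, F, T]
r4 m[N→φ7] = [T, T, T]
r4 m[Q→φ1] = [F, T, T]
r4 m[Q→φ4] = [F, T, F]
r4 m[Q→φ5] = [F, T, F]
r4 m[Q→φ6] = [T, T, F]
r4 m[Q→φ8] = [F, T, F]
r4 m[H→φ2] = [T, T, T]
r4 m[H→φ3] = [T, T, T]
r4 m[B→φ3] = [T, T, T]
r4 m[B→φ5] = [T, T, T]
r4 m[B→φ8] = [T, T, T]
r4 m[P→φ0] = [T, T, T]
r4 m[P→φ7] = [T, F, T]
r5 m[φ0→N] = [T, T, T]
r5 m[φ0→P] = [T, F, T]
r5 m[φ1→N] = [F, T, T]
r5 m[φ1→Q] = [T, T, F]
r5 m[φ2→N] = [T, T, T]
r5 m[φ2→H] = [T, T, T]
r5 m[φ3→H] = [T, T, T]
r5 m[φ3→B] = [T, T, T]
r5 m[φ4→N] = [T, T, T]
r5 m[φ4→Q] = [T, T, T]
r5 m[φ5→Q] = [T, T, T]
r5 m[φ5→B] = [T, T, F]
r5 m[φ6→N] = [T, T, T]
r5 m[φ6→Q] = [F, T, T]
r5 m[φ7→N] = [T, F, T]
r5 m[φ7→P] = [T, T, T]
r5 m[φ8→Q] = [T, T, T]
r5 m[φ8→B] = [F, T, T]
r5 m[N→φ0] = [T, F, T]
r5 m[N→φ1] = [T, F, T]
r5 m[N→φ2] = [T, F, T]
r5 m[N→φ4] = [T, F, T]
r5 m[N→φ6] = [T, F, T]
r5 m[N→φ7] = [T, T, T]
r5 m[Q→φ1] = [F, T, T]
r5 m[Q→φ4] = [F, T, F]
r5 m[Q→φ5] = [F, T, F]
r5 m[Q→φ6] = [T, T, F]
r5 m[Q→φ8] = [F, T, F]
r5 m[H→φ2] = [T, T, T]
r5 m[H→φ3] = [T, T, T]
r5 m[B→φ3] = [T, T, T]
r5 m[B→φ5] = [T, T, T]
r5 m[B→φ8] = [T, T, T]
r5 m[P→φ0] = [T, T, T]
r5 m[P→φ7] = [T, F, T]
r6 m[φ0→N] = [T, T, T]
r6 m[φ0→P] = [T, F, T]
r6 m[φ1→N] = [F, T, T]
r6 m[φ1→Q] = [T, T, F]
r6 m[φ2→N] = [T, T, T]
r6 m[φ2→H] = [T, T, T]
r6 m[φ3→H] = [T, T, T]
r6 m[φ3→B] = [T, T, T]
r6 m[φ4→N] = [T, T, T]
r6 m[φ4→Q] = [T, T, T]
r6 m[φ5→Q] = [T, T, T]
r6 m[φ5→B] = [T, T, F]
r6 m[φ6→N] = [T, T, T]
r6 m[φ6→Q] = [F, T, T]
r6 m[φ7→N] = [T, F, T]
r6 m[φ7→P] = [T, T, T]
r6 m[φ8→Q] = [T, T, T]
r6 m[φ8→B] = [F, T, T]
r6 m[N→φ0] = [F, F, T]
r6 m[N→φ1] = [T, F, T]
r6 m[N→φ2] = [F, F, T]
r6 m[N→φ4] = [F, F, T]
r6 m[N→φ6] = [F, F, T]
r6 m[N→φ7] = [F, T, T]
r6 m[Q→φ1] = [F, T, T]
r6 m[Q→φ4] = [F, T, F]
r6 m[Q→φ5] = [F, T, F]
r6 m[Q→φ6] = [T, T, F]
r6 m[Q→φ8] = [F, T, F]
r6 m[H→φ2] = [T, T, T]
r6 m[H→φ3] = [T, T, T]
r6 m[B→φ3] = [F, T, F]
r6 m[B→φ5] = [F, T, T]
r6 m[B→φ8] = [T, T, F]
r6 m[P→φ0] = [T, T, T]
r6 m[P→φ7] = [T, F, T]
no fixed point within 6 rounds

NOT CONVERGED within 6 rounds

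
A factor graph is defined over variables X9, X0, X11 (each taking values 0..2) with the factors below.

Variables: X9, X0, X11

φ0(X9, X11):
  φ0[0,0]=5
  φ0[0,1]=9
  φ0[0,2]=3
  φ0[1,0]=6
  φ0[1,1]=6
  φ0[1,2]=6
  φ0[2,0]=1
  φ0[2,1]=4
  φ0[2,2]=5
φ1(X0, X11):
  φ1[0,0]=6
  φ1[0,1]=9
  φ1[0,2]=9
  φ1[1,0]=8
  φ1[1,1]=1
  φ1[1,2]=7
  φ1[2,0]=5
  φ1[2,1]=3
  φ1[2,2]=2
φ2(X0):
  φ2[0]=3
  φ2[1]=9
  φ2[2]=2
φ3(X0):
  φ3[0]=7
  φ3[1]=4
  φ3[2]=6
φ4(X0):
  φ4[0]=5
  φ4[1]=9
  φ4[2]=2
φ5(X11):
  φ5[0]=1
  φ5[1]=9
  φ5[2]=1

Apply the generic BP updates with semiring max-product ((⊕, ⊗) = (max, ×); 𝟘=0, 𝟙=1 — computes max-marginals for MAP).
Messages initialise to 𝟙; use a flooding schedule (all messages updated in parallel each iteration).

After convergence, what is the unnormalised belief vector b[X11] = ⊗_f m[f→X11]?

b[X11] = [15552, 76545, 13608]

init: all messages = 𝟙 over 3 values
r1 m[φ0→X9] = [9, 6, 5]
r1 m[φ0→X11] = [6, 9, 6]
r1 m[φ1→X0] = [9, 8, 5]
r1 m[φ1→X11] = [8, 9, 9]
r1 m[φ2→X0] = [3, 9, 2]
r1 m[φ3→X0] = [7, 4, 6]
r1 m[φ4→X0] = [5, 9, 2]
r1 m[φ5→X11] = [1, 9, 1]
r1 m[X9→φ0] = [1, 1, 1]
r1 m[X0→φ1] = [1, 1, 1]
r1 m[X0→φ2] = [1, 1, 1]
r1 m[X0→φ3] = [1, 1, 1]
r1 m[X0→φ4] = [1, 1, 1]
r1 m[X11→φ0] = [1, 1, 1]
r1 m[X11→φ1] = [1, 1, 1]
r1 m[X11→φ5] = [1, 1, 1]
r2 m[φ0→X9] = [9, 6, 5]
r2 m[φ0→X11] = [6, 9, 6]
r2 m[φ1→X0] = [9, 8, 5]
r2 m[φ1→X11] = [8, 9, 9]
r2 m[φ2→X0] = [3, 9, 2]
r2 m[φ3→X0] = [7, 4, 6]
r2 m[φ4→X0] = [5, 9, 2]
r2 m[φ5→X11] = [1, 9, 1]
r2 m[X9→φ0] = [1, 1, 1]
r2 m[X0→φ1] = [105, 324, 24]
r2 m[X0→φ2] = [315, 288, 60]
r2 m[X0→φ3] = [135, 648, 20]
r2 m[X0→φ4] = [189, 288, 60]
r2 m[X11→φ0] = [8, 81, 9]
r2 m[X11→φ1] = [6, 81, 6]
r2 m[X11→φ5] = [48, 81, 54]
r3 m[φ0→X9] = [729, 486, 324]
r3 m[φ0→X11] = [6, 9, 6]
r3 m[φ1→X0] = [729, 81, 243]
r3 m[φ1→X11] = [2592, 945, 2268]
r3 m[φ2→X0] = [3, 9, 2]
r3 m[φ3→X0] = [7, 4, 6]
r3 m[φ4→X0] = [5, 9, 2]
r3 m[φ5→X11] = [1, 9, 1]
r3 m[X9→φ0] = [1, 1, 1]
r3 m[X0→φ1] = [105, 324, 24]
r3 m[X0→φ2] = [315, 288, 60]
r3 m[X0→φ3] = [135, 648, 20]
r3 m[X0→φ4] = [189, 288, 60]
r3 m[X11→φ0] = [8, 81, 9]
r3 m[X11→φ1] = [6, 81, 6]
r3 m[X11→φ5] = [48, 81, 54]
r4 m[φ0→X9] = [729, 486, 324]
r4 m[φ0→X11] = [6, 9, 6]
r4 m[φ1→X0] = [729, 81, 243]
r4 m[φ1→X11] = [2592, 945, 2268]
r4 m[φ2→X0] = [3, 9, 2]
r4 m[φ3→X0] = [7, 4, 6]
r4 m[φ4→X0] = [5, 9, 2]
r4 m[φ5→X11] = [1, 9, 1]
r4 m[X9→φ0] = [1, 1, 1]
r4 m[X0→φ1] = [105, 324, 24]
r4 m[X0→φ2] = [25515, 2916, 2916]
r4 m[X0→φ3] = [10935, 6561, 972]
r4 m[X0→φ4] = [15309, 2916, 2916]
r4 m[X11→φ0] = [2592, 8505, 2268]
r4 m[X11→φ1] = [6, 81, 6]
r4 m[X11→φ5] = [15552, 8505, 13608]
r5 m[φ0→X9] = [76545, 51030, 34020]
r5 m[φ0→X11] = [6, 9, 6]
r5 m[φ1→X0] = [729, 81, 243]
r5 m[φ1→X11] = [2592, 945, 2268]
r5 m[φ2→X0] = [3, 9, 2]
r5 m[φ3→X0] = [7, 4, 6]
r5 m[φ4→X0] = [5, 9, 2]
r5 m[φ5→X11] = [1, 9, 1]
r5 m[X9→φ0] = [1, 1, 1]
r5 m[X0→φ1] = [105, 324, 24]
r5 m[X0→φ2] = [25515, 2916, 2916]
r5 m[X0→φ3] = [10935, 6561, 972]
r5 m[X0→φ4] = [15309, 2916, 2916]
r5 m[X11→φ0] = [2592, 8505, 2268]
r5 m[X11→φ1] = [6, 81, 6]
r5 m[X11→φ5] = [15552, 8505, 13608]
r6 m[φ0→X9] = [76545, 51030, 34020]
r6 m[φ0→X11] = [6, 9, 6]
r6 m[φ1→X0] = [729, 81, 243]
r6 m[φ1→X11] = [2592, 945, 2268]
r6 m[φ2→X0] = [3, 9, 2]
r6 m[φ3→X0] = [7, 4, 6]
r6 m[φ4→X0] = [5, 9, 2]
r6 m[φ5→X11] = [1, 9, 1]
r6 m[X9→φ0] = [1, 1, 1]
r6 m[X0→φ1] = [105, 324, 24]
r6 m[X0→φ2] = [25515, 2916, 2916]
r6 m[X0→φ3] = [10935, 6561, 972]
r6 m[X0→φ4] = [15309, 2916, 2916]
r6 m[X11→φ0] = [2592, 8505, 2268]
r6 m[X11→φ1] = [6, 81, 6]
r6 m[X11→φ5] = [15552, 8505, 13608]
fixed point reached at round 6
b[X11] = ⊗ incoming = [15552, 76545, 13608]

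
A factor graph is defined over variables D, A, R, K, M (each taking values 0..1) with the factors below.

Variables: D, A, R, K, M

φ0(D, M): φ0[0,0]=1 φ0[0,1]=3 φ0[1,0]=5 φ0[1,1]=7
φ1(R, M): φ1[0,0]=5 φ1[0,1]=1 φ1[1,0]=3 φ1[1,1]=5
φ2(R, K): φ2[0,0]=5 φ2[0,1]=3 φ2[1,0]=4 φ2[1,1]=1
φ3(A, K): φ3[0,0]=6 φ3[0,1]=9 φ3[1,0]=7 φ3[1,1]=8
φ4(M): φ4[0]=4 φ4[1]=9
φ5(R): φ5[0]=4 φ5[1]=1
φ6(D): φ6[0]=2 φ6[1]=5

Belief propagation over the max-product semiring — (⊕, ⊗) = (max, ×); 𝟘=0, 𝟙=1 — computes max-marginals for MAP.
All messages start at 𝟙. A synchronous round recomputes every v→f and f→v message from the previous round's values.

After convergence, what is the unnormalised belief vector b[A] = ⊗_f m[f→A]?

b[A] = [60000, 70000]

init: all messages = 𝟙 over 2 values
r1 m[φ0→D] = [3, 7]
r1 m[φ0→M] = [5, 7]
r1 m[φ1→R] = [5, 5]
r1 m[φ1→M] = [5, 5]
r1 m[φ2→R] = [5, 4]
r1 m[φ2→K] = [5, 3]
r1 m[φ3→A] = [9, 8]
r1 m[φ3→K] = [7, 9]
r1 m[φ4→M] = [4, 9]
r1 m[φ5→R] = [4, 1]
r1 m[φ6→D] = [2, 5]
r1 m[D→φ0] = [1, 1]
r1 m[D→φ6] = [1, 1]
r1 m[A→φ3] = [1, 1]
r1 m[R→φ1] = [1, 1]
r1 m[R→φ2] = [1, 1]
r1 m[R→φ5] = [1, 1]
r1 m[K→φ2] = [1, 1]
r1 m[K→φ3] = [1, 1]
r1 m[M→φ0] = [1, 1]
r1 m[M→φ1] = [1, 1]
r1 m[M→φ4] = [1, 1]
r2 m[φ0→D] = [3, 7]
r2 m[φ0→M] = [5, 7]
r2 m[φ1→R] = [5, 5]
r2 m[φ1→M] = [5, 5]
r2 m[φ2→R] = [5, 4]
r2 m[φ2→K] = [5, 3]
r2 m[φ3→A] = [9, 8]
r2 m[φ3→K] = [7, 9]
r2 m[φ4→M] = [4, 9]
r2 m[φ5→R] = [4, 1]
r2 m[φ6→D] = [2, 5]
r2 m[D→φ0] = [2, 5]
r2 m[D→φ6] = [3, 7]
r2 m[A→φ3] = [1, 1]
r2 m[R→φ1] = [20, 4]
r2 m[R→φ2] = [20, 5]
r2 m[R→φ5] = [25, 20]
r2 m[K→φ2] = [7, 9]
r2 m[K→φ3] = [5, 3]
r2 m[M→φ0] = [20, 45]
r2 m[M→φ1] = [20, 63]
r2 m[M→φ4] = [25, 35]
r3 m[φ0→D] = [135, 315]
r3 m[φ0→M] = [25, 35]
r3 m[φ1→R] = [100, 315]
r3 m[φ1→M] = [100, 20]
r3 m[φ2→R] = [35, 28]
r3 m[φ2→K] = [100, 60]
r3 m[φ3→A] = [30, 35]
r3 m[φ3→K] = [7, 9]
r3 m[φ4→M] = [4, 9]
r3 m[φ5→R] = [4, 1]
r3 m[φ6→D] = [2, 5]
r3 m[D→φ0] = [2, 5]
r3 m[D→φ6] = [3, 7]
r3 m[A→φ3] = [1, 1]
r3 m[R→φ1] = [20, 4]
r3 m[R→φ2] = [20, 5]
r3 m[R→φ5] = [25, 20]
r3 m[K→φ2] = [7, 9]
r3 m[K→φ3] = [5, 3]
r3 m[M→φ0] = [20, 45]
r3 m[M→φ1] = [20, 63]
r3 m[M→φ4] = [25, 35]
r4 m[φ0→D] = [135, 315]
r4 m[φ0→M] = [25, 35]
r4 m[φ1→R] = [100, 315]
r4 m[φ1→M] = [100, 20]
r4 m[φ2→R] = [35, 28]
r4 m[φ2→K] = [100, 60]
r4 m[φ3→A] = [30, 35]
r4 m[φ3→K] = [7, 9]
r4 m[φ4→M] = [4, 9]
r4 m[φ5→R] = [4, 1]
r4 m[φ6→D] = [2, 5]
r4 m[D→φ0] = [2, 5]
r4 m[D→φ6] = [135, 315]
r4 m[A→φ3] = [1, 1]
r4 m[R→φ1] = [140, 28]
r4 m[R→φ2] = [400, 315]
r4 m[R→φ5] = [3500, 8820]
r4 m[K→φ2] = [7, 9]
r4 m[K→φ3] = [100, 60]
r4 m[M→φ0] = [400, 180]
r4 m[M→φ1] = [100, 315]
r4 m[M→φ4] = [2500, 700]
r5 m[φ0→D] = [540, 2000]
r5 m[φ0→M] = [25, 35]
r5 m[φ1→R] = [500, 1575]
r5 m[φ1→M] = [700, 140]
r5 m[φ2→R] = [35, 28]
r5 m[φ2→K] = [2000, 1200]
r5 m[φ3→A] = [600, 700]
r5 m[φ3→K] = [7, 9]
r5 m[φ4→M] = [4, 9]
r5 m[φ5→R] = [4, 1]
r5 m[φ6→D] = [2, 5]
r5 m[D→φ0] = [2, 5]
r5 m[D→φ6] = [135, 315]
r5 m[A→φ3] = [1, 1]
r5 m[R→φ1] = [140, 28]
r5 m[R→φ2] = [400, 315]
r5 m[R→φ5] = [3500, 8820]
r5 m[K→φ2] = [7, 9]
r5 m[K→φ3] = [100, 60]
r5 m[M→φ0] = [400, 180]
r5 m[M→φ1] = [100, 315]
r5 m[M→φ4] = [2500, 700]
r6 m[φ0→D] = [540, 2000]
r6 m[φ0→M] = [25, 35]
r6 m[φ1→R] = [500, 1575]
r6 m[φ1→M] = [700, 140]
r6 m[φ2→R] = [35, 28]
r6 m[φ2→K] = [2000, 1200]
r6 m[φ3→A] = [600, 700]
r6 m[φ3→K] = [7, 9]
r6 m[φ4→M] = [4, 9]
r6 m[φ5→R] = [4, 1]
r6 m[φ6→D] = [2, 5]
r6 m[D→φ0] = [2, 5]
r6 m[D→φ6] = [540, 2000]
r6 m[A→φ3] = [1, 1]
r6 m[R→φ1] = [140, 28]
r6 m[R→φ2] = [2000, 1575]
r6 m[R→φ5] = [17500, 44100]
r6 m[K→φ2] = [7, 9]
r6 m[K→φ3] = [2000, 1200]
r6 m[M→φ0] = [2800, 1260]
r6 m[M→φ1] = [100, 315]
r6 m[M→φ4] = [17500, 4900]
r7 m[φ0→D] = [3780, 14000]
r7 m[φ0→M] = [25, 35]
r7 m[φ1→R] = [500, 1575]
r7 m[φ1→M] = [700, 140]
r7 m[φ2→R] = [35, 28]
r7 m[φ2→K] = [10000, 6000]
r7 m[φ3→A] = [12000, 14000]
r7 m[φ3→K] = [7, 9]
r7 m[φ4→M] = [4, 9]
r7 m[φ5→R] = [4, 1]
r7 m[φ6→D] = [2, 5]
r7 m[D→φ0] = [2, 5]
r7 m[D→φ6] = [540, 2000]
r7 m[A→φ3] = [1, 1]
r7 m[R→φ1] = [140, 28]
r7 m[R→φ2] = [2000, 1575]
r7 m[R→φ5] = [17500, 44100]
r7 m[K→φ2] = [7, 9]
r7 m[K→φ3] = [2000, 1200]
r7 m[M→φ0] = [2800, 1260]
r7 m[M→φ1] = [100, 315]
r7 m[M→φ4] = [17500, 4900]
r8 m[φ0→D] = [3780, 14000]
r8 m[φ0→M] = [25, 35]
r8 m[φ1→R] = [500, 1575]
r8 m[φ1→M] = [700, 140]
r8 m[φ2→R] = [35, 28]
r8 m[φ2→K] = [10000, 6000]
r8 m[φ3→A] = [12000, 14000]
r8 m[φ3→K] = [7, 9]
r8 m[φ4→M] = [4, 9]
r8 m[φ5→R] = [4, 1]
r8 m[φ6→D] = [2, 5]
r8 m[D→φ0] = [2, 5]
r8 m[D→φ6] = [3780, 14000]
r8 m[A→φ3] = [1, 1]
r8 m[R→φ1] = [140, 28]
r8 m[R→φ2] = [2000, 1575]
r8 m[R→φ5] = [17500, 44100]
r8 m[K→φ2] = [7, 9]
r8 m[K→φ3] = [10000, 6000]
r8 m[M→φ0] = [2800, 1260]
r8 m[M→φ1] = [100, 315]
r8 m[M→φ4] = [17500, 4900]
r9 m[φ0→D] = [3780, 14000]
r9 m[φ0→M] = [25, 35]
r9 m[φ1→R] = [500, 1575]
r9 m[φ1→M] = [700, 140]
r9 m[φ2→R] = [35, 28]
r9 m[φ2→K] = [10000, 6000]
r9 m[φ3→A] = [60000, 70000]
r9 m[φ3→K] = [7, 9]
r9 m[φ4→M] = [4, 9]
r9 m[φ5→R] = [4, 1]
r9 m[φ6→D] = [2, 5]
r9 m[D→φ0] = [2, 5]
r9 m[D→φ6] = [3780, 14000]
r9 m[A→φ3] = [1, 1]
r9 m[R→φ1] = [140, 28]
r9 m[R→φ2] = [2000, 1575]
r9 m[R→φ5] = [17500, 44100]
r9 m[K→φ2] = [7, 9]
r9 m[K→φ3] = [10000, 6000]
r9 m[M→φ0] = [2800, 1260]
r9 m[M→φ1] = [100, 315]
r9 m[M→φ4] = [17500, 4900]
r10 m[φ0→D] = [3780, 14000]
r10 m[φ0→M] = [25, 35]
r10 m[φ1→R] = [500, 1575]
r10 m[φ1→M] = [700, 140]
r10 m[φ2→R] = [35, 28]
r10 m[φ2→K] = [10000, 6000]
r10 m[φ3→A] = [60000, 70000]
r10 m[φ3→K] = [7, 9]
r10 m[φ4→M] = [4, 9]
r10 m[φ5→R] = [4, 1]
r10 m[φ6→D] = [2, 5]
r10 m[D→φ0] = [2, 5]
r10 m[D→φ6] = [3780, 14000]
r10 m[A→φ3] = [1, 1]
r10 m[R→φ1] = [140, 28]
r10 m[R→φ2] = [2000, 1575]
r10 m[R→φ5] = [17500, 44100]
r10 m[K→φ2] = [7, 9]
r10 m[K→φ3] = [10000, 6000]
r10 m[M→φ0] = [2800, 1260]
r10 m[M→φ1] = [100, 315]
r10 m[M→φ4] = [17500, 4900]
fixed point reached at round 10
b[A] = ⊗ incoming = [60000, 70000]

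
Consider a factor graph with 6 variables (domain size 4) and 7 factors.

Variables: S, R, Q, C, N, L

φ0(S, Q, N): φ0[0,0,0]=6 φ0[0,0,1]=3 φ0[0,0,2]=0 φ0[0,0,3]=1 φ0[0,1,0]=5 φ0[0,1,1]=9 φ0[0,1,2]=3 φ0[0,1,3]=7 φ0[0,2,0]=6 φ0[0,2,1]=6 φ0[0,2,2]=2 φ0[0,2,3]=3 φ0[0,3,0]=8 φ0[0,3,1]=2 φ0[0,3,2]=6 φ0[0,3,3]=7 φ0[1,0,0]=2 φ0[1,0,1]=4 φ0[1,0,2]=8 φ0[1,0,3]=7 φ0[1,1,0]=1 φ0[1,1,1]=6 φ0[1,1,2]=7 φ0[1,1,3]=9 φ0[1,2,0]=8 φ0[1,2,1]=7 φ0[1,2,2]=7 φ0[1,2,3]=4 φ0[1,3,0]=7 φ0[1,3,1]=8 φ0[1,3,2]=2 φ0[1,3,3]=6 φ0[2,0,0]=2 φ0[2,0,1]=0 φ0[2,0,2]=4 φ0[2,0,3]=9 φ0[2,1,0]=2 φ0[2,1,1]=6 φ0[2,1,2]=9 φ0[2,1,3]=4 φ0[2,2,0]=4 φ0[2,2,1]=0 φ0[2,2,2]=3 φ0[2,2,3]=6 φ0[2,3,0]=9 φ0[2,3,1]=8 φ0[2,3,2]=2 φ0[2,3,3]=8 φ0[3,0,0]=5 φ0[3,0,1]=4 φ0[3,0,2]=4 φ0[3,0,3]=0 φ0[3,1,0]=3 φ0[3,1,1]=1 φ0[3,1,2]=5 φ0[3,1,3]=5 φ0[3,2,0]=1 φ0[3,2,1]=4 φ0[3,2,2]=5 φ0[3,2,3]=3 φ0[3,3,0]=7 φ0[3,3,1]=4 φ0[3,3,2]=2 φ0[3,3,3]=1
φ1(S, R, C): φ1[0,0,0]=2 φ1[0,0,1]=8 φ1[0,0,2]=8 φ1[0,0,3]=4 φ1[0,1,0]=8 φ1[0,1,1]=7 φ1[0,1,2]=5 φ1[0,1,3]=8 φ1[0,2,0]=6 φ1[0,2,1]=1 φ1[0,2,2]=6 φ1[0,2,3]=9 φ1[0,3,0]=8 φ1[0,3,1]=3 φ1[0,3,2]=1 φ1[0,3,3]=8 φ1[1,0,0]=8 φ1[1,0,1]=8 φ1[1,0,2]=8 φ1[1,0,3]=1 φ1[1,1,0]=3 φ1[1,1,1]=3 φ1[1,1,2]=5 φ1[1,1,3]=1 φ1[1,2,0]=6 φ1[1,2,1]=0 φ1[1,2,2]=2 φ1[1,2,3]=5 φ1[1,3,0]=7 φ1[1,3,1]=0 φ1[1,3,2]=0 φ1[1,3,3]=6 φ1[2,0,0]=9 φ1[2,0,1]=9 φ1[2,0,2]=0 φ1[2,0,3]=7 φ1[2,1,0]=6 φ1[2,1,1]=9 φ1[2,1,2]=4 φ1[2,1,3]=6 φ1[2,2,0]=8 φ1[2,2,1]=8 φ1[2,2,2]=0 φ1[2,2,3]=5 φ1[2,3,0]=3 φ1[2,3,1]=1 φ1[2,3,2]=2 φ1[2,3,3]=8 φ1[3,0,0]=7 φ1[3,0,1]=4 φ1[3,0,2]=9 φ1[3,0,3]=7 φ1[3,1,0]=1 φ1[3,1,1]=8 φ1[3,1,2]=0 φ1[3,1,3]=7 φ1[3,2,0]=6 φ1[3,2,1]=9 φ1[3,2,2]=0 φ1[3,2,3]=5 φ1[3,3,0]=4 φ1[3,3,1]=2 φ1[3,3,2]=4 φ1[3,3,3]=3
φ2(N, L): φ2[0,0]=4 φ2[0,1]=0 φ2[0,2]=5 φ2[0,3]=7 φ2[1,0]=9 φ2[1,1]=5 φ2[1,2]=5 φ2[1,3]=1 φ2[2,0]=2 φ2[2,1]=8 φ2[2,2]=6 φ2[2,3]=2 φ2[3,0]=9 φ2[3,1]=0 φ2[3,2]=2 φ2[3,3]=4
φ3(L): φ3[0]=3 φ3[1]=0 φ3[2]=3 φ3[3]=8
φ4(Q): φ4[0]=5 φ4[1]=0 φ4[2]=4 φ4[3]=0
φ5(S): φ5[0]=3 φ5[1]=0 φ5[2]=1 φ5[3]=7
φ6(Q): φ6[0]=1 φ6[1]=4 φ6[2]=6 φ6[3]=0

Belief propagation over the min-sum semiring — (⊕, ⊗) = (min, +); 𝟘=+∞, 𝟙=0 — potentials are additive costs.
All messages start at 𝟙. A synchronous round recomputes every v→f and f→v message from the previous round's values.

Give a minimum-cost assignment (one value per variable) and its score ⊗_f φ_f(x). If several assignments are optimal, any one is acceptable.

assignment: (S=1, R=2, Q=1, C=1, N=0, L=1); score = 5

init: all messages = 𝟙 over 4 values
r1 m[φ0→S] = [0, 1, 0, 0]
r1 m[φ0→Q] = [0, 1, 0, 1]
r1 m[φ0→N] = [1, 0, 0, 0]
r1 m[φ1→S] = [1, 0, 0, 0]
r1 m[φ1→R] = [0, 0, 0, 0]
r1 m[φ1→C] = [1, 0, 0, 1]
r1 m[φ2→N] = [0, 1, 2, 0]
r1 m[φ2→L] = [2, 0, 2, 1]
r1 m[φ3→L] = [3, 0, 3, 8]
r1 m[φ4→Q] = [5, 0, 4, 0]
r1 m[φ5→S] = [3, 0, 1, 7]
r1 m[φ6→Q] = [1, 4, 6, 0]
r1 m[S→φ0] = [0, 0, 0, 0]
r1 m[S→φ1] = [0, 0, 0, 0]
r1 m[S→φ5] = [0, 0, 0, 0]
r1 m[R→φ1] = [0, 0, 0, 0]
r1 m[Q→φ0] = [0, 0, 0, 0]
r1 m[Q→φ4] = [0, 0, 0, 0]
r1 m[Q→φ6] = [0, 0, 0, 0]
r1 m[C→φ1] = [0, 0, 0, 0]
r1 m[N→φ0] = [0, 0, 0, 0]
r1 m[N→φ2] = [0, 0, 0, 0]
r1 m[L→φ2] = [0, 0, 0, 0]
r1 m[L→φ3] = [0, 0, 0, 0]
r2 m[φ0→S] = [0, 1, 0, 0]
r2 m[φ0→Q] = [0, 1, 0, 1]
r2 m[φ0→N] = [1, 0, 0, 0]
r2 m[φ1→S] = [1, 0, 0, 0]
r2 m[φ1→R] = [0, 0, 0, 0]
r2 m[φ1→C] = [1, 0, 0, 1]
r2 m[φ2→N] = [0, 1, 2, 0]
r2 m[φ2→L] = [2, 0, 2, 1]
r2 m[φ3→L] = [3, 0, 3, 8]
r2 m[φ4→Q] = [5, 0, 4, 0]
r2 m[φ5→S] = [3, 0, 1, 7]
r2 m[φ6→Q] = [1, 4, 6, 0]
r2 m[S→φ0] = [4, 0, 1, 7]
r2 m[S→φ1] = [3, 1, 1, 7]
r2 m[S→φ5] = [1, 1, 0, 0]
r2 m[R→φ1] = [0, 0, 0, 0]
r2 m[Q→φ0] = [6, 4, 10, 0]
r2 m[Q→φ4] = [1, 5, 6, 1]
r2 m[Q→φ6] = [5, 1, 4, 1]
r2 m[C→φ1] = [0, 0, 0, 0]
r2 m[N→φ0] = [0, 1, 2, 0]
r2 m[N→φ2] = [1, 0, 0, 0]
r2 m[L→φ2] = [3, 0, 3, 8]
r2 m[L→φ3] = [2, 0, 2, 1]
r3 m[φ0→S] = [3, 4, 4, 1]
r3 m[φ0→Q] = [2, 1, 2, 4]
r3 m[φ0→N] = [5, 6, 2, 6]
r3 m[φ1→S] = [1, 0, 0, 0]
r3 m[φ1→R] = [1, 2, 1, 1]
r3 m[φ1→C] = [4, 1, 1, 2]
r3 m[φ2→N] = [0, 5, 5, 0]
r3 m[φ2→L] = [2, 0, 2, 1]
r3 m[φ3→L] = [3, 0, 3, 8]
r3 m[φ4→Q] = [5, 0, 4, 0]
r3 m[φ5→S] = [3, 0, 1, 7]
r3 m[φ6→Q] = [1, 4, 6, 0]
r3 m[S→φ0] = [4, 0, 1, 7]
r3 m[S→φ1] = [3, 1, 1, 7]
r3 m[S→φ5] = [1, 1, 0, 0]
r3 m[R→φ1] = [0, 0, 0, 0]
r3 m[Q→φ0] = [6, 4, 10, 0]
r3 m[Q→φ4] = [1, 5, 6, 1]
r3 m[Q→φ6] = [5, 1, 4, 1]
r3 m[C→φ1] = [0, 0, 0, 0]
r3 m[N→φ0] = [0, 1, 2, 0]
r3 m[N→φ2] = [1, 0, 0, 0]
r3 m[L→φ2] = [3, 0, 3, 8]
r3 m[L→φ3] = [2, 0, 2, 1]
r4 m[φ0→S] = [3, 4, 4, 1]
r4 m[φ0→Q] = [2, 1, 2, 4]
r4 m[φ0→N] = [5, 6, 2, 6]
r4 m[φ1→S] = [1, 0, 0, 0]
r4 m[φ1→R] = [1, 2, 1, 1]
r4 m[φ1→C] = [4, 1, 1, 2]
r4 m[φ2→N] = [0, 5, 5, 0]
r4 m[φ2→L] = [2, 0, 2, 1]
r4 m[φ3→L] = [3, 0, 3, 8]
r4 m[φ4→Q] = [5, 0, 4, 0]
r4 m[φ5→S] = [3, 0, 1, 7]
r4 m[φ6→Q] = [1, 4, 6, 0]
r4 m[S→φ0] = [4, 0, 1, 7]
r4 m[S→φ1] = [6, 4, 5, 8]
r4 m[S→φ5] = [4, 4, 4, 1]
r4 m[R→φ1] = [0, 0, 0, 0]
r4 m[Q→φ0] = [6, 4, 10, 0]
r4 m[Q→φ4] = [3, 5, 8, 4]
r4 m[Q→φ6] = [7, 1, 6, 4]
r4 m[C→φ1] = [0, 0, 0, 0]
r4 m[N→φ0] = [0, 5, 5, 0]
r4 m[N→φ2] = [5, 6, 2, 6]
r4 m[L→φ2] = [3, 0, 3, 8]
r4 m[L→φ3] = [2, 0, 2, 1]
r5 m[φ0→S] = [7, 5, 6, 1]
r5 m[φ0→Q] = [2, 1, 4, 6]
r5 m[φ0→N] = [5, 6, 2, 6]
r5 m[φ1→S] = [1, 0, 0, 0]
r5 m[φ1→R] = [5, 5, 4, 4]
r5 m[φ1→C] = [7, 4, 4, 5]
r5 m[φ2→N] = [0, 5, 5, 0]
r5 m[φ2→L] = [4, 5, 8, 4]
r5 m[φ3→L] = [3, 0, 3, 8]
r5 m[φ4→Q] = [5, 0, 4, 0]
r5 m[φ5→S] = [3, 0, 1, 7]
r5 m[φ6→Q] = [1, 4, 6, 0]
r5 m[S→φ0] = [4, 0, 1, 7]
r5 m[S→φ1] = [6, 4, 5, 8]
r5 m[S→φ5] = [4, 4, 4, 1]
r5 m[R→φ1] = [0, 0, 0, 0]
r5 m[Q→φ0] = [6, 4, 10, 0]
r5 m[Q→φ4] = [3, 5, 8, 4]
r5 m[Q→φ6] = [7, 1, 6, 4]
r5 m[C→φ1] = [0, 0, 0, 0]
r5 m[N→φ0] = [0, 5, 5, 0]
r5 m[N→φ2] = [5, 6, 2, 6]
r5 m[L→φ2] = [3, 0, 3, 8]
r5 m[L→φ3] = [2, 0, 2, 1]
r6 m[φ0→S] = [7, 5, 6, 1]
r6 m[φ0→Q] = [2, 1, 4, 6]
r6 m[φ0→N] = [5, 6, 2, 6]
r6 m[φ1→S] = [1, 0, 0, 0]
r6 m[φ1→R] = [5, 5, 4, 4]
r6 m[φ1→C] = [7, 4, 4, 5]
r6 m[φ2→N] = [0, 5, 5, 0]
r6 m[φ2→L] = [4, 5, 8, 4]
r6 m[φ3→L] = [3, 0, 3, 8]
r6 m[φ4→Q] = [5, 0, 4, 0]
r6 m[φ5→S] = [3, 0, 1, 7]
r6 m[φ6→Q] = [1, 4, 6, 0]
r6 m[S→φ0] = [4, 0, 1, 7]
r6 m[S→φ1] = [10, 5, 7, 8]
r6 m[S→φ5] = [8, 5, 6, 1]
r6 m[R→φ1] = [0, 0, 0, 0]
r6 m[Q→φ0] = [6, 4, 10, 0]
r6 m[Q→φ4] = [3, 5, 10, 6]
r6 m[Q→φ6] = [7, 1, 8, 6]
r6 m[C→φ1] = [0, 0, 0, 0]
r6 m[N→φ0] = [0, 5, 5, 0]
r6 m[N→φ2] = [5, 6, 2, 6]
r6 m[L→φ2] = [3, 0, 3, 8]
r6 m[L→φ3] = [4, 5, 8, 4]
r7 m[φ0→S] = [7, 5, 6, 1]
r7 m[φ0→Q] = [2, 1, 4, 6]
r7 m[φ0→N] = [5, 6, 2, 6]
r7 m[φ1→S] = [1, 0, 0, 0]
r7 m[φ1→R] = [6, 6, 5, 5]
r7 m[φ1→C] = [8, 5, 5, 6]
r7 m[φ2→N] = [0, 5, 5, 0]
r7 m[φ2→L] = [4, 5, 8, 4]
r7 m[φ3→L] = [3, 0, 3, 8]
r7 m[φ4→Q] = [5, 0, 4, 0]
r7 m[φ5→S] = [3, 0, 1, 7]
r7 m[φ6→Q] = [1, 4, 6, 0]
r7 m[S→φ0] = [4, 0, 1, 7]
r7 m[S→φ1] = [10, 5, 7, 8]
r7 m[S→φ5] = [8, 5, 6, 1]
r7 m[R→φ1] = [0, 0, 0, 0]
r7 m[Q→φ0] = [6, 4, 10, 0]
r7 m[Q→φ4] = [3, 5, 10, 6]
r7 m[Q→φ6] = [7, 1, 8, 6]
r7 m[C→φ1] = [0, 0, 0, 0]
r7 m[N→φ0] = [0, 5, 5, 0]
r7 m[N→φ2] = [5, 6, 2, 6]
r7 m[L→φ2] = [3, 0, 3, 8]
r7 m[L→φ3] = [4, 5, 8, 4]
r8 m[φ0→S] = [7, 5, 6, 1]
r8 m[φ0→Q] = [2, 1, 4, 6]
r8 m[φ0→N] = [5, 6, 2, 6]
r8 m[φ1→S] = [1, 0, 0, 0]
r8 m[φ1→R] = [6, 6, 5, 5]
r8 m[φ1→C] = [8, 5, 5, 6]
r8 m[φ2→N] = [0, 5, 5, 0]
r8 m[φ2→L] = [4, 5, 8, 4]
r8 m[φ3→L] = [3, 0, 3, 8]
r8 m[φ4→Q] = [5, 0, 4, 0]
r8 m[φ5→S] = [3, 0, 1, 7]
r8 m[φ6→Q] = [1, 4, 6, 0]
r8 m[S→φ0] = [4, 0, 1, 7]
r8 m[S→φ1] = [10, 5, 7, 8]
r8 m[S→φ5] = [8, 5, 6, 1]
r8 m[R→φ1] = [0, 0, 0, 0]
r8 m[Q→φ0] = [6, 4, 10, 0]
r8 m[Q→φ4] = [3, 5, 10, 6]
r8 m[Q→φ6] = [7, 1, 8, 6]
r8 m[C→φ1] = [0, 0, 0, 0]
r8 m[N→φ0] = [0, 5, 5, 0]
r8 m[N→φ2] = [5, 6, 2, 6]
r8 m[L→φ2] = [3, 0, 3, 8]
r8 m[L→φ3] = [4, 5, 8, 4]
fixed point reached at round 8
traceback from S: (S=1, R=2, Q=1, C=1, N=0, L=1), score=5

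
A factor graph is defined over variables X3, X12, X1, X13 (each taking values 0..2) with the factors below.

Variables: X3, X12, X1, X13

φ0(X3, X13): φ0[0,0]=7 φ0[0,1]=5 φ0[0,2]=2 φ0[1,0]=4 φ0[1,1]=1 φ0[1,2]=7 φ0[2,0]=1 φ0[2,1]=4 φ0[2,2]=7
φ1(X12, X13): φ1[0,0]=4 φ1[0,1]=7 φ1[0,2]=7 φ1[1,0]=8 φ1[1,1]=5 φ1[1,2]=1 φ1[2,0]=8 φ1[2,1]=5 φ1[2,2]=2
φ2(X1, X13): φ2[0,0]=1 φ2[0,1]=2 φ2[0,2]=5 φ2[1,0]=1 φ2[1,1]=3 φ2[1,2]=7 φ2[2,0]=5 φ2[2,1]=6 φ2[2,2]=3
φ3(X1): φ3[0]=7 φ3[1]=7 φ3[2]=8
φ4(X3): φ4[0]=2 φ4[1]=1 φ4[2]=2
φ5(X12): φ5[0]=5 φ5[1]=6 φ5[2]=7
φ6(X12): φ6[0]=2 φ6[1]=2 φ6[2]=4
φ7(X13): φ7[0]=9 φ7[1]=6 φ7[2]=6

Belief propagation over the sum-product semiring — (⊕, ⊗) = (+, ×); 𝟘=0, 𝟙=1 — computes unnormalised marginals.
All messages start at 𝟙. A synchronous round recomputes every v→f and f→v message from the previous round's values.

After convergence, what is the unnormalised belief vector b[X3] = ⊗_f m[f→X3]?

init: all messages = 𝟙 over 3 values
r1 m[φ0→X3] = [14, 12, 12]
r1 m[φ0→X13] = [12, 10, 16]
r1 m[φ1→X12] = [18, 14, 15]
r1 m[φ1→X13] = [20, 17, 10]
r1 m[φ2→X1] = [8, 11, 14]
r1 m[φ2→X13] = [7, 11, 15]
r1 m[φ3→X1] = [7, 7, 8]
r1 m[φ4→X3] = [2, 1, 2]
r1 m[φ5→X12] = [5, 6, 7]
r1 m[φ6→X12] = [2, 2, 4]
r1 m[φ7→X13] = [9, 6, 6]
r1 m[X3→φ0] = [1, 1, 1]
r1 m[X3→φ4] = [1, 1, 1]
r1 m[X12→φ1] = [1, 1, 1]
r1 m[X12→φ5] = [1, 1, 1]
r1 m[X12→φ6] = [1, 1, 1]
r1 m[X1→φ2] = [1, 1, 1]
r1 m[X1→φ3] = [1, 1, 1]
r1 m[X13→φ0] = [1, 1, 1]
r1 m[X13→φ1] = [1, 1, 1]
r1 m[X13→φ2] = [1, 1, 1]
r1 m[X13→φ7] = [1, 1, 1]
r2 m[φ0→X3] = [14, 12, 12]
r2 m[φ0→X13] = [12, 10, 16]
r2 m[φ1→X12] = [18, 14, 15]
r2 m[φ1→X13] = [20, 17, 10]
r2 m[φ2→X1] = [8, 11, 14]
r2 m[φ2→X13] = [7, 11, 15]
r2 m[φ3→X1] = [7, 7, 8]
r2 m[φ4→X3] = [2, 1, 2]
r2 m[φ5→X12] = [5, 6, 7]
r2 m[φ6→X12] = [2, 2, 4]
r2 m[φ7→X13] = [9, 6, 6]
r2 m[X3→φ0] = [2, 1, 2]
r2 m[X3→φ4] = [14, 12, 12]
r2 m[X12→φ1] = [10, 12, 28]
r2 m[X12→φ5] = [36, 28, 60]
r2 m[X12→φ6] = [90, 84, 105]
r2 m[X1→φ2] = [7, 7, 8]
r2 m[X1→φ3] = [8, 11, 14]
r2 m[X13→φ0] = [1260, 1122, 900]
r2 m[X13→φ1] = [756, 660, 1440]
r2 m[X13→φ2] = [2160, 1020, 960]
r2 m[X13→φ7] = [1680, 1870, 2400]
r3 m[φ0→X3] = [16230, 12462, 12048]
r3 m[φ0→X13] = [20, 19, 25]
r3 m[φ1→X12] = [17724, 10788, 12228]
r3 m[φ1→X13] = [360, 270, 138]
r3 m[φ2→X1] = [9000, 11940, 19800]
r3 m[φ2→X13] = [54, 83, 108]
r3 m[φ3→X1] = [7, 7, 8]
r3 m[φ4→X3] = [2, 1, 2]
r3 m[φ5→X12] = [5, 6, 7]
r3 m[φ6→X12] = [2, 2, 4]
r3 m[φ7→X13] = [9, 6, 6]
r3 m[X3→φ0] = [2, 1, 2]
r3 m[X3→φ4] = [14, 12, 12]
r3 m[X12→φ1] = [10, 12, 28]
r3 m[X12→φ5] = [36, 28, 60]
r3 m[X12→φ6] = [90, 84, 105]
r3 m[X1→φ2] = [7, 7, 8]
r3 m[X1→φ3] = [8, 11, 14]
r3 m[X13→φ0] = [1260, 1122, 900]
r3 m[X13→φ1] = [756, 660, 1440]
r3 m[X13→φ2] = [2160, 1020, 960]
r3 m[X13→φ7] = [1680, 1870, 2400]
r4 m[φ0→X3] = [16230, 12462, 12048]
r4 m[φ0→X13] = [20, 19, 25]
r4 m[φ1→X12] = [17724, 10788, 12228]
r4 m[φ1→X13] = [360, 270, 138]
r4 m[φ2→X1] = [9000, 11940, 19800]
r4 m[φ2→X13] = [54, 83, 108]
r4 m[φ3→X1] = [7, 7, 8]
r4 m[φ4→X3] = [2, 1, 2]
r4 m[φ5→X12] = [5, 6, 7]
r4 m[φ6→X12] = [2, 2, 4]
r4 m[φ7→X13] = [9, 6, 6]
r4 m[X3→φ0] = [2, 1, 2]
r4 m[X3→φ4] = [16230, 12462, 12048]
r4 m[X12→φ1] = [10, 12, 28]
r4 m[X12→φ5] = [35448, 21576, 48912]
r4 m[X12→φ6] = [88620, 64728, 85596]
r4 m[X1→φ2] = [7, 7, 8]
r4 m[X1→φ3] = [9000, 11940, 19800]
r4 m[X13→φ0] = [174960, 134460, 89424]
r4 m[X13→φ1] = [9720, 9462, 16200]
r4 m[X13→φ2] = [64800, 30780, 20700]
r4 m[X13→φ7] = [388800, 425790, 372600]
r5 m[φ0→X3] = [2075868, 1460268, 1338768]
r5 m[φ0→X13] = [20, 19, 25]
r5 m[φ1→X12] = [218514, 141270, 157470]
r5 m[φ1→X13] = [360, 270, 138]
r5 m[φ2→X1] = [229860, 302040, 570780]
r5 m[φ2→X13] = [54, 83, 108]
r5 m[φ3→X1] = [7, 7, 8]
r5 m[φ4→X3] = [2, 1, 2]
r5 m[φ5→X12] = [5, 6, 7]
r5 m[φ6→X12] = [2, 2, 4]
r5 m[φ7→X13] = [9, 6, 6]
r5 m[X3→φ0] = [2, 1, 2]
r5 m[X3→φ4] = [16230, 12462, 12048]
r5 m[X12→φ1] = [10, 12, 28]
r5 m[X12→φ5] = [35448, 21576, 48912]
r5 m[X12→φ6] = [88620, 64728, 85596]
r5 m[X1→φ2] = [7, 7, 8]
r5 m[X1→φ3] = [9000, 11940, 19800]
r5 m[X13→φ0] = [174960, 134460, 89424]
r5 m[X13→φ1] = [9720, 9462, 16200]
r5 m[X13→φ2] = [64800, 30780, 20700]
r5 m[X13→φ7] = [388800, 425790, 372600]
r6 m[φ0→X3] = [2075868, 1460268, 1338768]
r6 m[φ0→X13] = [20, 19, 25]
r6 m[φ1→X12] = [218514, 141270, 157470]
r6 m[φ1→X13] = [360, 270, 138]
r6 m[φ2→X1] = [229860, 302040, 570780]
r6 m[φ2→X13] = [54, 83, 108]
r6 m[φ3→X1] = [7, 7, 8]
r6 m[φ4→X3] = [2, 1, 2]
r6 m[φ5→X12] = [5, 6, 7]
r6 m[φ6→X12] = [2, 2, 4]
r6 m[φ7→X13] = [9, 6, 6]
r6 m[X3→φ0] = [2, 1, 2]
r6 m[X3→φ4] = [2075868, 1460268, 1338768]
r6 m[X12→φ1] = [10, 12, 28]
r6 m[X12→φ5] = [437028, 282540, 629880]
r6 m[X12→φ6] = [1092570, 847620, 1102290]
r6 m[X1→φ2] = [7, 7, 8]
r6 m[X1→φ3] = [229860, 302040, 570780]
r6 m[X13→φ0] = [174960, 134460, 89424]
r6 m[X13→φ1] = [9720, 9462, 16200]
r6 m[X13→φ2] = [64800, 30780, 20700]
r6 m[X13→φ7] = [388800, 425790, 372600]
r7 m[φ0→X3] = [2075868, 1460268, 1338768]
r7 m[φ0→X13] = [20, 19, 25]
r7 m[φ1→X12] = [218514, 141270, 157470]
r7 m[φ1→X13] = [360, 270, 138]
r7 m[φ2→X1] = [229860, 302040, 570780]
r7 m[φ2→X13] = [54, 83, 108]
r7 m[φ3→X1] = [7, 7, 8]
r7 m[φ4→X3] = [2, 1, 2]
r7 m[φ5→X12] = [5, 6, 7]
r7 m[φ6→X12] = [2, 2, 4]
r7 m[φ7→X13] = [9, 6, 6]
r7 m[X3→φ0] = [2, 1, 2]
r7 m[X3→φ4] = [2075868, 1460268, 1338768]
r7 m[X12→φ1] = [10, 12, 28]
r7 m[X12→φ5] = [437028, 282540, 629880]
r7 m[X12→φ6] = [1092570, 847620, 1102290]
r7 m[X1→φ2] = [7, 7, 8]
r7 m[X1→φ3] = [229860, 302040, 570780]
r7 m[X13→φ0] = [174960, 134460, 89424]
r7 m[X13→φ1] = [9720, 9462, 16200]
r7 m[X13→φ2] = [64800, 30780, 20700]
r7 m[X13→φ7] = [388800, 425790, 372600]
fixed point reached at round 7
b[X3] = ⊗ incoming = [4151736, 1460268, 2677536]

b[X3] = [4151736, 1460268, 2677536]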